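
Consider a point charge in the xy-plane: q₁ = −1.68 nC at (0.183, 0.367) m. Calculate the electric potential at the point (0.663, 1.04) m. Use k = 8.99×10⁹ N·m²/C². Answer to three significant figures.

-18.3 V

The total potential is the scalar sum of each charge's contribution, V = Σ kqᵢ/rᵢ.
Distances from the field point to each charge: r₁ = 0.827 m.
V = k[(-1.68×10⁻⁹)/(0.827)] = -18.3 V.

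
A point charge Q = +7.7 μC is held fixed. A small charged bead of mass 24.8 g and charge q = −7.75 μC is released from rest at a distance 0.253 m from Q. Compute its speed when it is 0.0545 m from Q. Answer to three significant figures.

Only the electrostatic force acts, so mechanical energy is conserved: ½mv² = U₁ − U₂ = kQq(1/r₁ − 1/r₂).
U₁ − U₂ = (8.99×10⁹ N·m²/C²)(7.70×10⁻⁶ C)(-7.75×10⁻⁶ C)(1/0.253 − 1/0.0545) = 7.72 J.
v = √(2·7.72/0.0248) = 25.0 m/s.

25.0 m/s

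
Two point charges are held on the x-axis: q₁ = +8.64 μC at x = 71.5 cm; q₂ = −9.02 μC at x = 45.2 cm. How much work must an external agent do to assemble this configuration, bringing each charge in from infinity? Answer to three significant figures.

The assembly work is the sum of pairwise potential energies, U = Σ_{i<j} kqᵢqⱼ/rᵢⱼ.
Pair separations: r₁₂ = 0.263 m.
U = (-2.66) = -2.66 J.

-2.66 J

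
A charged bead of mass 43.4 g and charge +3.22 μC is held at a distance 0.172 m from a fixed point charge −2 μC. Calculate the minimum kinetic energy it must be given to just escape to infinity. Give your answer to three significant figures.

0.337 J

To just escape, total mechanical energy must reach zero at infinity: ½mv²_min + U = 0, so ½mv²_min = −U = |kQq|/r.
|U| = |kQq|/r = (8.99×10⁹ N·m²/C²)(2.00×10⁻⁶)(3.22×10⁻⁶)/(0.172) = 0.337 J.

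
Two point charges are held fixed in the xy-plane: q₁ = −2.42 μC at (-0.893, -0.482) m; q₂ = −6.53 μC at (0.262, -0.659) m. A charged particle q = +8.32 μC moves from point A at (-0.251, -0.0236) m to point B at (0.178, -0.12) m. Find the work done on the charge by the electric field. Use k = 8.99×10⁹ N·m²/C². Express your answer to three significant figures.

The work done by the electric force is W_field = −ΔU = −q(V_B − V_A) = q(V_A − V_B).
At A: distances to the source charges are 0.789 m, 0.817 m; V_A = Σ kqᵢ/rᵢ = -9.95×10⁴ V.
At B: distances to the source charges are 1.13 m, 0.546 m; V_B = Σ kqᵢ/rᵢ = -1.27×10⁵ V.
ΔV = V_B − V_A = -2.74×10⁴ V.
W_field = −qΔV = −(8.32×10⁻⁶ C)(-2.74×10⁴ V) = 0.228 J.

0.228 J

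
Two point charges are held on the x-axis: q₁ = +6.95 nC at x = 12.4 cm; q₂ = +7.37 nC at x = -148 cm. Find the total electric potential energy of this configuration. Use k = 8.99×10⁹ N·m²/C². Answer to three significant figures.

The assembly work is the sum of pairwise potential energies, U = Σ_{i<j} kqᵢqⱼ/rᵢⱼ.
Pair separations: r₁₂ = 1.60 m.
U = (2.87×10⁻⁷) = 2.87×10⁻⁷ J.

2.87×10⁻⁷ J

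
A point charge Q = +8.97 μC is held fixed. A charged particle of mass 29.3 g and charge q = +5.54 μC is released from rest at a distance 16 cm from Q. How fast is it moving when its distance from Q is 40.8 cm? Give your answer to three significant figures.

Only the electrostatic force acts, so mechanical energy is conserved: ½mv² = U₁ − U₂ = kQq(1/r₁ − 1/r₂).
U₁ − U₂ = (8.99×10⁹ N·m²/C²)(8.97×10⁻⁶ C)(5.54×10⁻⁶ C)(1/0.160 − 1/0.408) = 1.70 J.
v = √(2·1.70/0.0293) = 10.8 m/s.

10.8 m/s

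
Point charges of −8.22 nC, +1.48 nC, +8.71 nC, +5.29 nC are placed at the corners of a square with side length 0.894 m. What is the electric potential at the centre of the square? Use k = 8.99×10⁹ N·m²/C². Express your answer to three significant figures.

103 V

Electric potential is a scalar, so the contributions from each charge add algebraically: V = Σ kqᵢ/rᵢ.
The distance from each corner to the centre is a√2/2 = 0.632 m.
V = k[(-8.22×10⁻⁹)/(0.632) + (1.48×10⁻⁹)/(0.632) + (8.71×10⁻⁹)/(0.632) + (5.29×10⁻⁹)/(0.632)] = 103 V.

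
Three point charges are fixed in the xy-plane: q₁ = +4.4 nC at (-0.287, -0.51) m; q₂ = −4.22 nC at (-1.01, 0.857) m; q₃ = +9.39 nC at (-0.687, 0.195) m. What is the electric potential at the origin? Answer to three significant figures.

157 V

The total potential is the scalar sum of each charge's contribution, V = Σ kqᵢ/rᵢ.
Distances from the field point to each charge: r₁ = 0.585 m, r₂ = 1.32 m, r₃ = 0.714 m.
V = k[(4.40×10⁻⁹)/(0.585) + (-4.22×10⁻⁹)/(1.32) + (9.39×10⁻⁹)/(0.714)] = 157 V.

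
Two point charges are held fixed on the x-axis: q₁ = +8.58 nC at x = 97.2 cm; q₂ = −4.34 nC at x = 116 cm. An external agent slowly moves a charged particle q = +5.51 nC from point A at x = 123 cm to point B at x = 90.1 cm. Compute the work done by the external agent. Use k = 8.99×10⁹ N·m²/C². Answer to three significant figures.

6.58×10⁻⁶ J

For quasistatic motion the external work equals the change in potential energy: W_ext = qΔV = q(V_B − V_A).
At A: distances to the source charges are 0.258 m, 0.0700 m; V_A = Σ kqᵢ/rᵢ = -258 V.
At B: distances to the source charges are 0.0710 m, 0.259 m; V_B = Σ kqᵢ/rᵢ = 936 V.
ΔV = V_B − V_A = 1190 V.
W_ext = qΔV = (5.51×10⁻⁹ C)(1190 V) = 6.58×10⁻⁶ J.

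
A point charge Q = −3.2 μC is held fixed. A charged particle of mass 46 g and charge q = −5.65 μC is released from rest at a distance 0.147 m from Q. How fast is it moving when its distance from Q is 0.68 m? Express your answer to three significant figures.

Only the electrostatic force acts, so mechanical energy is conserved: ½mv² = U₁ − U₂ = kQq(1/r₁ − 1/r₂).
U₁ − U₂ = (8.99×10⁹ N·m²/C²)(-3.20×10⁻⁶ C)(-5.65×10⁻⁶ C)(1/0.147 − 1/0.680) = 0.867 J.
v = √(2·0.867/0.0460) = 6.14 m/s.

6.14 m/s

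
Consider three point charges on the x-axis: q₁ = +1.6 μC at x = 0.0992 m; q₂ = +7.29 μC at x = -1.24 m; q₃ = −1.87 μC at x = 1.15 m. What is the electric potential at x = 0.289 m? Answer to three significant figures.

The total potential is the scalar sum of each charge's contribution, V = Σ kqᵢ/rᵢ.
Distances from the field point to each charge: r₁ = 0.190 m, r₂ = 1.53 m, r₃ = 0.861 m.
V = k[(1.60×10⁻⁶)/(0.190) + (7.29×10⁻⁶)/(1.53) + (-1.87×10⁻⁶)/(0.861)] = 9.91×10⁴ V.

9.91×10⁴ V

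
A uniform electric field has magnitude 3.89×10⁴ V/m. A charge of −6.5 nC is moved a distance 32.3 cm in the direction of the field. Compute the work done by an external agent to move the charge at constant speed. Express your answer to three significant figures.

The potential change for a displacement 32.3 cm in the direction of the field is ΔV = −Ed = -1.26×10⁴ V.
W_ext = qΔV = 8.17×10⁻⁵ J.

8.17×10⁻⁵ J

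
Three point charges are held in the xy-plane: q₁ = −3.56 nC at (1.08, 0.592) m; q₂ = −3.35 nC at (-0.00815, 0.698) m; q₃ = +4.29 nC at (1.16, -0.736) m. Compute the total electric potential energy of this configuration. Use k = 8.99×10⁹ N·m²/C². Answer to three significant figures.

The work to assemble the configuration equals its total potential energy, U = Σ kqᵢqⱼ/rᵢⱼ over all pairs.
Pair separations: r₁₂ = 1.09 m, r₁₃ = 1.33 m, r₂₃ = 1.85 m.
U = (9.81×10⁻⁸) + (-1.03×10⁻⁷) + (-6.99×10⁻⁸) = -7.50×10⁻⁸ J.

-7.50×10⁻⁸ J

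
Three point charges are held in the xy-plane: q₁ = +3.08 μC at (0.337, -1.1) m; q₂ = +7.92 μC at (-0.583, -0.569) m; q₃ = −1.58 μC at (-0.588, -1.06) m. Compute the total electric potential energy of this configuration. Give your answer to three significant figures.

The work to assemble the configuration equals its total potential energy, U = Σ kqᵢqⱼ/rᵢⱼ over all pairs.
Pair separations: r₁₂ = 1.06 m, r₁₃ = 0.926 m, r₂₃ = 0.491 m.
U = (0.206) + (-0.0473) + (-0.229) = -0.0699 J.

-0.0699 J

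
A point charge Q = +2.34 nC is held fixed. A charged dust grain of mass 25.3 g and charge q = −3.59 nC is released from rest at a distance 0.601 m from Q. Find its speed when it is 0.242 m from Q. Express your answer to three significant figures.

Only the electrostatic force acts, so mechanical energy is conserved: ½mv² = U₁ − U₂ = kQq(1/r₁ − 1/r₂).
U₁ − U₂ = (8.99×10⁹ N·m²/C²)(2.34×10⁻⁹ C)(-3.59×10⁻⁹ C)(1/0.601 − 1/0.242) = 1.86×10⁻⁷ J.
v = √(2·1.86×10⁻⁷/0.0253) = 3.84×10⁻³ m/s.

3.84×10⁻³ m/s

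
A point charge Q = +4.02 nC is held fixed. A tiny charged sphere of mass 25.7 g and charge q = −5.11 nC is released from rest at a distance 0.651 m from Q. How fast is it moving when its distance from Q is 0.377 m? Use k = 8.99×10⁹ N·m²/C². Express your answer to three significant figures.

Only the electrostatic force acts, so mechanical energy is conserved: ½mv² = U₁ − U₂ = kQq(1/r₁ − 1/r₂).
U₁ − U₂ = (8.99×10⁹ N·m²/C²)(4.02×10⁻⁹ C)(-5.11×10⁻⁹ C)(1/0.651 − 1/0.377) = 2.06×10⁻⁷ J.
v = √(2·2.06×10⁻⁷/0.0257) = 4.01×10⁻³ m/s.

4.01×10⁻³ m/s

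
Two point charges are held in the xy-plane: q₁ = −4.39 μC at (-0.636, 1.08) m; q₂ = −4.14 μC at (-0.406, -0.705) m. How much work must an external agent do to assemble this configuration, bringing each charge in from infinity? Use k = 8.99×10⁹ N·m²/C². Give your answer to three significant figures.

The work to assemble the configuration equals its total potential energy, U = Σ kqᵢqⱼ/rᵢⱼ over all pairs.
Pair separations: r₁₂ = 1.80 m.
U = (0.0908) = 0.0908 J.

0.0908 J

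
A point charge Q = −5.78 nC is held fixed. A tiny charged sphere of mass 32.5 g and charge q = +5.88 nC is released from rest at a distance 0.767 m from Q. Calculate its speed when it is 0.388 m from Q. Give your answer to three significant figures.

Only the electrostatic force acts, so mechanical energy is conserved: ½mv² = U₁ − U₂ = kQq(1/r₁ − 1/r₂).
U₁ − U₂ = (8.99×10⁹ N·m²/C²)(-5.78×10⁻⁹ C)(5.88×10⁻⁹ C)(1/0.767 − 1/0.388) = 3.89×10⁻⁷ J.
v = √(2·3.89×10⁻⁷/0.0325) = 4.89×10⁻³ m/s.

4.89×10⁻³ m/s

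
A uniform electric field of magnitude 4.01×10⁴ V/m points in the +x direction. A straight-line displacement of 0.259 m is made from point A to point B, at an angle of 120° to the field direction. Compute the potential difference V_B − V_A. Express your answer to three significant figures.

5190 V

Only the component of displacement along E changes the potential: ΔV = −E·d·cosθ.
ΔV = −(4.01×10⁴ V/m)(0.259 m)cos120° = 5190 V.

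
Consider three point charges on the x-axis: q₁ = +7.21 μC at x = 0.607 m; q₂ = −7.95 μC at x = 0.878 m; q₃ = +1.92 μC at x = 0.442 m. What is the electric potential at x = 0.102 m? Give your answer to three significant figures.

8.70×10⁴ V

The total potential is the scalar sum of each charge's contribution, V = Σ kqᵢ/rᵢ.
Distances from the field point to each charge: r₁ = 0.505 m, r₂ = 0.776 m, r₃ = 0.340 m.
V = k[(7.21×10⁻⁶)/(0.505) + (-7.95×10⁻⁶)/(0.776) + (1.92×10⁻⁶)/(0.340)] = 8.70×10⁴ V.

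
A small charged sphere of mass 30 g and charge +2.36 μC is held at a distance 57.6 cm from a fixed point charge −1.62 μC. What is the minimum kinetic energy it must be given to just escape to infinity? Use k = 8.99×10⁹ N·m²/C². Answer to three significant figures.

To just escape, total mechanical energy must reach zero at infinity: ½mv²_min + U = 0, so ½mv²_min = −U = |kQq|/r.
|U| = |kQq|/r = (8.99×10⁹ N·m²/C²)(1.62×10⁻⁶)(2.36×10⁻⁶)/(0.576) = 0.0597 J.

0.0597 J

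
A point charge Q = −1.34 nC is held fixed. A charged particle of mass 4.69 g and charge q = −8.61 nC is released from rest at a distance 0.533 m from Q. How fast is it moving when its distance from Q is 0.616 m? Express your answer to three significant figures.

3.34×10⁻³ m/s

Only the electrostatic force acts, so mechanical energy is conserved: ½mv² = U₁ − U₂ = kQq(1/r₁ − 1/r₂).
U₁ − U₂ = (8.99×10⁹ N·m²/C²)(-1.34×10⁻⁹ C)(-8.61×10⁻⁹ C)(1/0.533 − 1/0.616) = 2.62×10⁻⁸ J.
v = √(2·2.62×10⁻⁸/4.69×10⁻³) = 3.34×10⁻³ m/s.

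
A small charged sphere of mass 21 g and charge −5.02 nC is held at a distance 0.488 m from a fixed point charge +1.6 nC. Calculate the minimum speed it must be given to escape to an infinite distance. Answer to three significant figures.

To just escape, total mechanical energy must reach zero at infinity: ½mv²_min + U = 0, so ½mv²_min = −U = |kQq|/r.
|U| = |kQq|/r = (8.99×10⁹ N·m²/C²)(1.60×10⁻⁹)(5.02×10⁻⁹)/(0.488) = 1.48×10⁻⁷ J.
v_min = √(2|U|/m) = √(2·1.48×10⁻⁷/0.0210) = 3.75×10⁻³ m/s.

3.75×10⁻³ m/s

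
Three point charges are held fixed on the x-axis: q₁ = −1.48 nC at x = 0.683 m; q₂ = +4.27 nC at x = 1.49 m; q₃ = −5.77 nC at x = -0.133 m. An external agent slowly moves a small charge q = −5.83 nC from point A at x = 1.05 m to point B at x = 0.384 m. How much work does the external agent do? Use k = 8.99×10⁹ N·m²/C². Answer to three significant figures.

6.84×10⁻⁷ J

For quasistatic motion the external work equals the change in potential energy: W_ext = qΔV = q(V_B − V_A).
At A: distances to the source charges are 0.367 m, 0.440 m, 1.18 m; V_A = Σ kqᵢ/rᵢ = 7.14 V.
At B: distances to the source charges are 0.299 m, 1.11 m, 0.517 m; V_B = Σ kqᵢ/rᵢ = -110 V.
ΔV = V_B − V_A = -117 V.
W_ext = qΔV = (-5.83×10⁻⁹ C)(-117 V) = 6.84×10⁻⁷ J.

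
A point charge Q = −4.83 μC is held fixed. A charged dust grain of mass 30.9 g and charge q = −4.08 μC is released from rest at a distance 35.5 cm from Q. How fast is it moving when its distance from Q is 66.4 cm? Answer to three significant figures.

Only the electrostatic force acts, so mechanical energy is conserved: ½mv² = U₁ − U₂ = kQq(1/r₁ − 1/r₂).
U₁ − U₂ = (8.99×10⁹ N·m²/C²)(-4.83×10⁻⁶ C)(-4.08×10⁻⁶ C)(1/0.355 − 1/0.664) = 0.232 J.
v = √(2·0.232/0.0309) = 3.88 m/s.

3.88 m/s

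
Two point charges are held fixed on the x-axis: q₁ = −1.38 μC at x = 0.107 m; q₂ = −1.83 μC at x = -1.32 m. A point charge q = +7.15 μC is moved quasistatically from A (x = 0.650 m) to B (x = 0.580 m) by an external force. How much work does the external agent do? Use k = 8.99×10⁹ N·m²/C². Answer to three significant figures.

-0.0264 J

For quasistatic motion the external work equals the change in potential energy: W_ext = qΔV = q(V_B − V_A).
At A: distances to the source charges are 0.543 m, 1.97 m; V_A = Σ kqᵢ/rᵢ = -3.12×10⁴ V.
At B: distances to the source charges are 0.473 m, 1.90 m; V_B = Σ kqᵢ/rᵢ = -3.49×10⁴ V.
ΔV = V_B − V_A = -3690 V.
W_ext = qΔV = (7.15×10⁻⁶ C)(-3690 V) = -0.0264 J.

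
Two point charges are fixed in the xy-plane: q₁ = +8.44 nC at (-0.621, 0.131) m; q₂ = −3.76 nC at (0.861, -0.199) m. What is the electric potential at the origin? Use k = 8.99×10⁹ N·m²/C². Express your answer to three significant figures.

81.3 V

The total potential is the scalar sum of each charge's contribution, V = Σ kqᵢ/rᵢ.
Distances from the field point to each charge: r₁ = 0.635 m, r₂ = 0.884 m.
V = k[(8.44×10⁻⁹)/(0.635) + (-3.76×10⁻⁹)/(0.884)] = 81.3 V.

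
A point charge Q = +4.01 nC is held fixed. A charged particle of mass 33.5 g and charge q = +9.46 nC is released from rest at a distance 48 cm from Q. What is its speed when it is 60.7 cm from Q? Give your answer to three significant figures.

Only the electrostatic force acts, so mechanical energy is conserved: ½mv² = U₁ − U₂ = kQq(1/r₁ − 1/r₂).
U₁ − U₂ = (8.99×10⁹ N·m²/C²)(4.01×10⁻⁹ C)(9.46×10⁻⁹ C)(1/0.480 − 1/0.607) = 1.49×10⁻⁷ J.
v = √(2·1.49×10⁻⁷/0.0335) = 2.98×10⁻³ m/s.

2.98×10⁻³ m/s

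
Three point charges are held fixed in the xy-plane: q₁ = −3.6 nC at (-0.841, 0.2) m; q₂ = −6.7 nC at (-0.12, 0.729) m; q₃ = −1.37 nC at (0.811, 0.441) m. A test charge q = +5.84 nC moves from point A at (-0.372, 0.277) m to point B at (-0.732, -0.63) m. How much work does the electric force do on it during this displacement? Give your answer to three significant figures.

-6.38×10⁻⁷ J

The work done by the electric force is W_field = −ΔU = −q(V_B − V_A) = q(V_A − V_B).
At A: distances to the source charges are 0.475 m, 0.518 m, 1.19 m; V_A = Σ kqᵢ/rᵢ = -195 V.
At B: distances to the source charges are 0.837 m, 1.49 m, 1.88 m; V_B = Σ kqᵢ/rᵢ = -85.6 V.
ΔV = V_B − V_A = 109 V.
W_field = −qΔV = −(5.84×10⁻⁹ C)(109 V) = -6.38×10⁻⁷ J.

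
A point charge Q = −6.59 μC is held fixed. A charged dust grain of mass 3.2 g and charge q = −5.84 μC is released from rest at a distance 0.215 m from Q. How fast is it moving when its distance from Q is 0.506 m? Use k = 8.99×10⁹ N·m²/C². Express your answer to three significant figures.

24.1 m/s

Only the electrostatic force acts, so mechanical energy is conserved: ½mv² = U₁ − U₂ = kQq(1/r₁ − 1/r₂).
U₁ − U₂ = (8.99×10⁹ N·m²/C²)(-6.59×10⁻⁶ C)(-5.84×10⁻⁶ C)(1/0.215 − 1/0.506) = 0.925 J.
v = √(2·0.925/3.20×10⁻³) = 24.1 m/s.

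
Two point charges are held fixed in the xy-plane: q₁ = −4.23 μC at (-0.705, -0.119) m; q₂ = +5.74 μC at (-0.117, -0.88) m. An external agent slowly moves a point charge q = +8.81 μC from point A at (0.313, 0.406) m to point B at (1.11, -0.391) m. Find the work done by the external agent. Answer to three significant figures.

For quasistatic motion the external work equals the change in potential energy: W_ext = qΔV = q(V_B − V_A).
At A: distances to the source charges are 1.15 m, 1.36 m; V_A = Σ kqᵢ/rᵢ = 4860 V.
At B: distances to the source charges are 1.84 m, 1.32 m; V_B = Σ kqᵢ/rᵢ = 1.83×10⁴ V.
ΔV = V_B − V_A = 1.35×10⁴ V.
W_ext = qΔV = (8.81×10⁻⁶ C)(1.35×10⁴ V) = 0.119 J.

0.119 J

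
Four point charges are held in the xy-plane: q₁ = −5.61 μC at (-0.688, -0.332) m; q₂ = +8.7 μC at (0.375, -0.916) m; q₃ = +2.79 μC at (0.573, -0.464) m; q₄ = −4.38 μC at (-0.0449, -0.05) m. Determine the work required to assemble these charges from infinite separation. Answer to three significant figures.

-0.220 J

The assembly work is the sum of pairwise potential energies, U = Σ_{i<j} kqᵢqⱼ/rᵢⱼ.
Pair separations: r₁₂ = 1.21 m, r₁₃ = 1.27 m, r₁₄ = 0.702 m, r₂₃ = 0.493 m, r₂₄ = 0.962 m, r₃₄ = 0.744 m.
Summing all 6 pair terms gives U = -0.220 J.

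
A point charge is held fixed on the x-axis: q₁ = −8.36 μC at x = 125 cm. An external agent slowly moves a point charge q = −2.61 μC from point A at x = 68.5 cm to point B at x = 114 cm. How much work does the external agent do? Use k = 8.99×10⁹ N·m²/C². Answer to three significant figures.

For quasistatic motion the external work equals the change in potential energy: W_ext = qΔV = q(V_B − V_A).
At A: distance to the source charge is 0.565 m; V_A = kq₁/r = -1.33×10⁵ V.
At B: distance to the source charge is 0.110 m; V_B = kq₁/r = -6.83×10⁵ V.
ΔV = V_B − V_A = -5.50×10⁵ V.
W_ext = qΔV = (-2.61×10⁻⁶ C)(-5.50×10⁵ V) = 1.44 J.

1.44 J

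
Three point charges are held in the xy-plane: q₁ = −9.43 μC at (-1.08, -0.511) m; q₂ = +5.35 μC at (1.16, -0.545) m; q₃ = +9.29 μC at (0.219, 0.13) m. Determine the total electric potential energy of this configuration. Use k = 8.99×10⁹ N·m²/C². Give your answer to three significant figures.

-0.360 J

The assembly work is the sum of pairwise potential energies, U = Σ_{i<j} kqᵢqⱼ/rᵢⱼ.
Pair separations: r₁₂ = 2.24 m, r₁₃ = 1.45 m, r₂₃ = 1.16 m.
U = (-0.202) + (-0.544) + (0.386) = -0.360 J.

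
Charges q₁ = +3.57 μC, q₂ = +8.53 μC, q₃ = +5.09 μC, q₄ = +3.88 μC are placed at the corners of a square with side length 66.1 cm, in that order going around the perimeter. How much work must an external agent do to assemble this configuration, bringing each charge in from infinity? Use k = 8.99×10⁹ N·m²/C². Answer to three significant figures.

The assembly work is the sum of pairwise potential energies, U = Σ_{i<j} kqᵢqⱼ/rᵢⱼ.
The four side pairs have separation 0.661 m and the two diagonal pairs 0.935 m.
Summing all 6 pair terms gives U = 1.95 J.

1.95 J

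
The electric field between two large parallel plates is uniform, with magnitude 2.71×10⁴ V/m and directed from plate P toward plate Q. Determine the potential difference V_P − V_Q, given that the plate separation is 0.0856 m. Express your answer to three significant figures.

2320 V

In a uniform field, potential decreases in the direction of E: ΔV = −E·d for a displacement d parallel to E.
Going from Q to P is a displacement of 0.0856 m opposite to the field, so V_P − V_Q = +Ed = 2320 V.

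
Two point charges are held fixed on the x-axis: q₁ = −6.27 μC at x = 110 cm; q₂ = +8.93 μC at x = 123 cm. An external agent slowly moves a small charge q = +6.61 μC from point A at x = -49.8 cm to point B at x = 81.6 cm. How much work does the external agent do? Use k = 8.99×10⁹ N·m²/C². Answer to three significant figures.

For quasistatic motion the external work equals the change in potential energy: W_ext = qΔV = q(V_B − V_A).
At A: distances to the source charges are 1.60 m, 1.73 m; V_A = Σ kqᵢ/rᵢ = 1.12×10⁴ V.
At B: distances to the source charges are 0.284 m, 0.414 m; V_B = Σ kqᵢ/rᵢ = -4560 V.
ΔV = V_B − V_A = -1.57×10⁴ V.
W_ext = qΔV = (6.61×10⁻⁶ C)(-1.57×10⁴ V) = -0.104 J.

-0.104 J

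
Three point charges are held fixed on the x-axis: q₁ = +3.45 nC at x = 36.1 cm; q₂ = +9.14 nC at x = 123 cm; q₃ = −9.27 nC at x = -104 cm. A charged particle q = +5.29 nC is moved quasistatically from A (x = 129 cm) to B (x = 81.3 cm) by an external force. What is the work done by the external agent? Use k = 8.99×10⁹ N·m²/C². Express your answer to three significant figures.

For quasistatic motion the external work equals the change in potential energy: W_ext = qΔV = q(V_B − V_A).
At A: distances to the source charges are 0.929 m, 0.0600 m, 2.33 m; V_A = Σ kqᵢ/rᵢ = 1370 V.
At B: distances to the source charges are 0.452 m, 0.417 m, 1.85 m; V_B = Σ kqᵢ/rᵢ = 221 V.
ΔV = V_B − V_A = -1150 V.
W_ext = qΔV = (5.29×10⁻⁹ C)(-1150 V) = -6.06×10⁻⁶ J.

-6.06×10⁻⁶ J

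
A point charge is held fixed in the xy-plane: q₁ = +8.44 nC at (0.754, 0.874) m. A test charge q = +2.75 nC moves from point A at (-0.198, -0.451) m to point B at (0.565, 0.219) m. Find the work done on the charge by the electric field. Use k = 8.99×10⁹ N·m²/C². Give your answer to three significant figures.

The work done by the electric force is W_field = −ΔU = −q(V_B − V_A) = q(V_A − V_B).
At A: distance to the source charge is 1.63 m; V_A = kq₁/r = 46.5 V.
At B: distance to the source charge is 0.682 m; V_B = kq₁/r = 111 V.
ΔV = V_B − V_A = 64.8 V.
W_field = −qΔV = −(2.75×10⁻⁹ C)(64.8 V) = -1.78×10⁻⁷ J.

-1.78×10⁻⁷ J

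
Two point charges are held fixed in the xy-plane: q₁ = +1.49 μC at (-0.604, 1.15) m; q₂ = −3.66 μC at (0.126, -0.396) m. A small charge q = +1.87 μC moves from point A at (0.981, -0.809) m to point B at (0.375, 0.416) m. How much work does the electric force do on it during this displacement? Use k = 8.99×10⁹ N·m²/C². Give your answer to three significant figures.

The work done by the electric force is W_field = −ΔU = −q(V_B − V_A) = q(V_A − V_B).
At A: distances to the source charges are 2.52 m, 0.950 m; V_A = Σ kqᵢ/rᵢ = -2.93×10⁴ V.
At B: distances to the source charges are 1.22 m, 0.849 m; V_B = Σ kqᵢ/rᵢ = -2.78×10⁴ V.
ΔV = V_B − V_A = 1540 V.
W_field = −qΔV = −(1.87×10⁻⁶ C)(1540 V) = -2.89×10⁻³ J.

-2.89×10⁻³ J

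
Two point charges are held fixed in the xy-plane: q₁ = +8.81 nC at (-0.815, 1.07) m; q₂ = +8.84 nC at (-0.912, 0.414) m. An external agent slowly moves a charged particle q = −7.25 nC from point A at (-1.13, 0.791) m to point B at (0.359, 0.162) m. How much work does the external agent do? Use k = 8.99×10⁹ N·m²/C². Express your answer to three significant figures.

1.86×10⁻⁶ J

For quasistatic motion the external work equals the change in potential energy: W_ext = qΔV = q(V_B − V_A).
At A: distances to the source charges are 0.421 m, 0.435 m; V_A = Σ kqᵢ/rᵢ = 371 V.
At B: distances to the source charges are 1.48 m, 1.30 m; V_B = Σ kqᵢ/rᵢ = 115 V.
ΔV = V_B − V_A = -256 V.
W_ext = qΔV = (-7.25×10⁻⁹ C)(-256 V) = 1.86×10⁻⁶ J.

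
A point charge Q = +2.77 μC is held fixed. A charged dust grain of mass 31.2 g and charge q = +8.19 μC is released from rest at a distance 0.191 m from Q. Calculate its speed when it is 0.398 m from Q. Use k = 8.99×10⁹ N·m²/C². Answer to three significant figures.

5.97 m/s

Only the electrostatic force acts, so mechanical energy is conserved: ½mv² = U₁ − U₂ = kQq(1/r₁ − 1/r₂).
U₁ − U₂ = (8.99×10⁹ N·m²/C²)(2.77×10⁻⁶ C)(8.19×10⁻⁶ C)(1/0.191 − 1/0.398) = 0.555 J.
v = √(2·0.555/0.0312) = 5.97 m/s.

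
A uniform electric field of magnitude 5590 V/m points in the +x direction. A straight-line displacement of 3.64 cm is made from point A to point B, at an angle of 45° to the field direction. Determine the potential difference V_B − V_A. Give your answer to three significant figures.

-144 V

Only the component of displacement along E changes the potential: ΔV = −E·d·cosθ.
ΔV = −(5590 V/m)(0.0364 m)cos45° = -144 V.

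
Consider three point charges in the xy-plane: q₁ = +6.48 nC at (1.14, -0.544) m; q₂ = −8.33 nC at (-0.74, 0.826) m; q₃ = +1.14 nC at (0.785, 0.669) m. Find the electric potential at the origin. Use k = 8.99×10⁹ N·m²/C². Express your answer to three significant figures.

-11.5 V

Electric potential is a scalar, so the contributions from each charge add algebraically: V = Σ kqᵢ/rᵢ.
Distances from the field point to each charge: r₁ = 1.26 m, r₂ = 1.11 m, r₃ = 1.03 m.
V = k[(6.48×10⁻⁹)/(1.26) + (-8.33×10⁻⁹)/(1.11) + (1.14×10⁻⁹)/(1.03)] = -11.5 V.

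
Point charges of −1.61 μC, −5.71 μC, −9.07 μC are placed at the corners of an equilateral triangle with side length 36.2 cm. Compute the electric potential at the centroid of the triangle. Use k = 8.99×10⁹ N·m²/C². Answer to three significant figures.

-7.05×10⁵ V

Electric potential is a scalar, so the contributions from each charge add algebraically: V = Σ kqᵢ/rᵢ.
The distance from each vertex to the centroid is a/√3 = 0.209 m.
V = k[(-1.61×10⁻⁶)/(0.209) + (-5.71×10⁻⁶)/(0.209) + (-9.07×10⁻⁶)/(0.209)] = -7.05×10⁵ V.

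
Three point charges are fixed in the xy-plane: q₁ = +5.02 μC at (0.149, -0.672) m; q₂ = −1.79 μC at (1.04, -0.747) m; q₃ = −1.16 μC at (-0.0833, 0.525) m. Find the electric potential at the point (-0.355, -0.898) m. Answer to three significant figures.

6.30×10⁴ V

Electric potential is a scalar, so the contributions from each charge add algebraically: V = Σ kqᵢ/rᵢ.
Distances from the field point to each charge: r₁ = 0.552 m, r₂ = 1.40 m, r₃ = 1.45 m.
V = k[(5.02×10⁻⁶)/(0.552) + (-1.79×10⁻⁶)/(1.40) + (-1.16×10⁻⁶)/(1.45)] = 6.30×10⁴ V.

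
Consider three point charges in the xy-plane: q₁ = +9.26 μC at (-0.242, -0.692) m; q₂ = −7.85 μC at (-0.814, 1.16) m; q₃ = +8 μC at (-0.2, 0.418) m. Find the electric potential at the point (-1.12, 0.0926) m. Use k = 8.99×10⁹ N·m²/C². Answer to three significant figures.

8.08×10⁴ V

Electric potential is a scalar, so the contributions from each charge add algebraically: V = Σ kqᵢ/rᵢ.
Distances from the field point to each charge: r₁ = 1.18 m, r₂ = 1.11 m, r₃ = 0.976 m.
V = k[(9.26×10⁻⁶)/(1.18) + (-7.85×10⁻⁶)/(1.11) + (8.00×10⁻⁶)/(0.976)] = 8.08×10⁴ V.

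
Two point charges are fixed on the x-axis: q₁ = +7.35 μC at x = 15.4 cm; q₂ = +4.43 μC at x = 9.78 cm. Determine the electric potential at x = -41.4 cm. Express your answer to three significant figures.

1.94×10⁵ V

The total potential is the scalar sum of each charge's contribution, V = Σ kqᵢ/rᵢ.
Distances from the field point to each charge: r₁ = 0.568 m, r₂ = 0.512 m.
V = k[(7.35×10⁻⁶)/(0.568) + (4.43×10⁻⁶)/(0.512)] = 1.94×10⁵ V.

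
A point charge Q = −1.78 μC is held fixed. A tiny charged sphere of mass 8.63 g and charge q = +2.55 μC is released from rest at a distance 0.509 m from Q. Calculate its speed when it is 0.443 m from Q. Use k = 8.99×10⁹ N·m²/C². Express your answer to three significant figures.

Only the electrostatic force acts, so mechanical energy is conserved: ½mv² = U₁ − U₂ = kQq(1/r₁ − 1/r₂).
U₁ − U₂ = (8.99×10⁹ N·m²/C²)(-1.78×10⁻⁶ C)(2.55×10⁻⁶ C)(1/0.509 − 1/0.443) = 0.0119 J.
v = √(2·0.0119/8.63×10⁻³) = 1.66 m/s.

1.66 m/s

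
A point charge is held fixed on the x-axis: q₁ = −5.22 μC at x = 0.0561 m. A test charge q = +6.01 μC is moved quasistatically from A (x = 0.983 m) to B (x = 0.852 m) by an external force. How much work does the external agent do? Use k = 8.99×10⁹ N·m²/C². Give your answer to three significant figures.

For quasistatic motion the external work equals the change in potential energy: W_ext = qΔV = q(V_B − V_A).
At A: distance to the source charge is 0.927 m; V_A = kq₁/r = -5.06×10⁴ V.
At B: distance to the source charge is 0.796 m; V_B = kq₁/r = -5.90×10⁴ V.
ΔV = V_B − V_A = -8330 V.
W_ext = qΔV = (6.01×10⁻⁶ C)(-8330 V) = -0.0501 J.

-0.0501 J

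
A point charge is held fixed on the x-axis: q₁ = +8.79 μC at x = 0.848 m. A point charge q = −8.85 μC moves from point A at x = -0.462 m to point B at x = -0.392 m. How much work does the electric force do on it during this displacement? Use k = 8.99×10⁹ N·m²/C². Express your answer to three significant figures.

0.0301 J

The work done by the electric force is W_field = −ΔU = −q(V_B − V_A) = q(V_A − V_B).
At A: distance to the source charge is 1.31 m; V_A = kq₁/r = 6.03×10⁴ V.
At B: distance to the source charge is 1.24 m; V_B = kq₁/r = 6.37×10⁴ V.
ΔV = V_B − V_A = 3410 V.
W_field = −qΔV = −(-8.85×10⁻⁶ C)(3410 V) = 0.0301 J.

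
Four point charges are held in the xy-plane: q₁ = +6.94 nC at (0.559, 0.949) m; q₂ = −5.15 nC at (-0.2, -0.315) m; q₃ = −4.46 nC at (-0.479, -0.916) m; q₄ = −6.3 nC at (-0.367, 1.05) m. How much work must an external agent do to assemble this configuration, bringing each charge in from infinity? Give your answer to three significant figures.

The assembly work is the sum of pairwise potential energies, U = Σ_{i<j} kqᵢqⱼ/rᵢⱼ.
Pair separations: r₁₂ = 1.47 m, r₁₃ = 2.13 m, r₁₄ = 0.931 m, r₂₃ = 0.663 m, r₂₄ = 1.38 m, r₃₄ = 1.97 m.
Summing all 6 pair terms gives U = -1.18×10⁻⁷ J.

-1.18×10⁻⁷ J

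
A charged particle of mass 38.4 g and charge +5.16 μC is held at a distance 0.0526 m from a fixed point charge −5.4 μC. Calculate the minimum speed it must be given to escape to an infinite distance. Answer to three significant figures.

15.7 m/s

To just escape, total mechanical energy must reach zero at infinity: ½mv²_min + U = 0, so ½mv²_min = −U = |kQq|/r.
|U| = |kQq|/r = (8.99×10⁹ N·m²/C²)(5.40×10⁻⁶)(5.16×10⁻⁶)/(0.0526) = 4.76 J.
v_min = √(2|U|/m) = √(2·4.76/0.0384) = 15.7 m/s.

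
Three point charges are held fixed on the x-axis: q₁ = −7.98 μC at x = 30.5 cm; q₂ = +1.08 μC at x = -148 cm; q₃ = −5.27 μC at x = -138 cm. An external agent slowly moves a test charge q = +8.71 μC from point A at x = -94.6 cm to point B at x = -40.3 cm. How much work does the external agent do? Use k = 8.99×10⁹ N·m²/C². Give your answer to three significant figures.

0.0655 J

For quasistatic motion the external work equals the change in potential energy: W_ext = qΔV = q(V_B − V_A).
At A: distances to the source charges are 1.25 m, 0.534 m, 0.434 m; V_A = Σ kqᵢ/rᵢ = -1.48×10⁵ V.
At B: distances to the source charges are 0.708 m, 1.08 m, 0.977 m; V_B = Σ kqᵢ/rᵢ = -1.41×10⁵ V.
ΔV = V_B − V_A = 7520 V.
W_ext = qΔV = (8.71×10⁻⁶ C)(7520 V) = 0.0655 J.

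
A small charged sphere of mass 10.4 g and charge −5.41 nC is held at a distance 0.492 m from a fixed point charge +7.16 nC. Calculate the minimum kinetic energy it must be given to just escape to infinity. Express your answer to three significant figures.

To just escape, total mechanical energy must reach zero at infinity: ½mv²_min + U = 0, so ½mv²_min = −U = |kQq|/r.
|U| = |kQq|/r = (8.99×10⁹ N·m²/C²)(7.16×10⁻⁹)(5.41×10⁻⁹)/(0.492) = 7.08×10⁻⁷ J.

7.08×10⁻⁷ J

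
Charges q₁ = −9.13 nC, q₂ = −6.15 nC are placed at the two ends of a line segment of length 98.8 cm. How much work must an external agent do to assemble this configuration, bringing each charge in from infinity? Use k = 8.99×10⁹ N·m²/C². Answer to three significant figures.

5.11×10⁻⁷ J

The work to assemble the configuration equals its total potential energy, U = Σ kqᵢqⱼ/rᵢⱼ over all pairs.
The separation is r = 0.988 m.
U = (5.11×10⁻⁷) = 5.11×10⁻⁷ J.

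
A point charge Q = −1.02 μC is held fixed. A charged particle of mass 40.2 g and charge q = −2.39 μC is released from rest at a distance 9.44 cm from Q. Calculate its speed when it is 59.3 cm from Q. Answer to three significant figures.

3.12 m/s

Only the electrostatic force acts, so mechanical energy is conserved: ½mv² = U₁ − U₂ = kQq(1/r₁ − 1/r₂).
U₁ − U₂ = (8.99×10⁹ N·m²/C²)(-1.02×10⁻⁶ C)(-2.39×10⁻⁶ C)(1/0.0944 − 1/0.593) = 0.195 J.
v = √(2·0.195/0.0402) = 3.12 m/s.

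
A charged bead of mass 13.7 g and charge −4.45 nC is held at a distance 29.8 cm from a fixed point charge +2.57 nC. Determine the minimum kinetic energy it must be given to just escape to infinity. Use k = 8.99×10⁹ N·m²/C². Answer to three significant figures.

To just escape, total mechanical energy must reach zero at infinity: ½mv²_min + U = 0, so ½mv²_min = −U = |kQq|/r.
|U| = |kQq|/r = (8.99×10⁹ N·m²/C²)(2.57×10⁻⁹)(4.45×10⁻⁹)/(0.298) = 3.45×10⁻⁷ J.

3.45×10⁻⁷ J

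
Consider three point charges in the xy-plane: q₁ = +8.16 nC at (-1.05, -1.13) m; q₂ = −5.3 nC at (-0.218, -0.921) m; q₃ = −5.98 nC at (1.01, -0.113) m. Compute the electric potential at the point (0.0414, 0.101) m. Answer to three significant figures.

-54.8 V

Electric potential is a scalar, so the contributions from each charge add algebraically: V = Σ kqᵢ/rᵢ.
Distances from the field point to each charge: r₁ = 1.65 m, r₂ = 1.05 m, r₃ = 0.992 m.
V = k[(8.16×10⁻⁹)/(1.65) + (-5.30×10⁻⁹)/(1.05) + (-5.98×10⁻⁹)/(0.992)] = -54.8 V.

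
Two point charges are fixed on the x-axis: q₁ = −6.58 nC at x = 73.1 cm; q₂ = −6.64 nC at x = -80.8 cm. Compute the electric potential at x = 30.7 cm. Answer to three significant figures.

-193 V

Electric potential is a scalar, so the contributions from each charge add algebraically: V = Σ kqᵢ/rᵢ.
Distances from the field point to each charge: r₁ = 0.424 m, r₂ = 1.11 m.
V = k[(-6.58×10⁻⁹)/(0.424) + (-6.64×10⁻⁹)/(1.11)] = -193 V.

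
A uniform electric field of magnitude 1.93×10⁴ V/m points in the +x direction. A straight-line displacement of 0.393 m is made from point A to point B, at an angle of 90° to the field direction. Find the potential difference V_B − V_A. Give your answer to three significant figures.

0 V

Only the component of displacement along E changes the potential: ΔV = −E·d·cosθ.
ΔV = −(1.93×10⁴ V/m)(0.393 m)cos90° = 0 V.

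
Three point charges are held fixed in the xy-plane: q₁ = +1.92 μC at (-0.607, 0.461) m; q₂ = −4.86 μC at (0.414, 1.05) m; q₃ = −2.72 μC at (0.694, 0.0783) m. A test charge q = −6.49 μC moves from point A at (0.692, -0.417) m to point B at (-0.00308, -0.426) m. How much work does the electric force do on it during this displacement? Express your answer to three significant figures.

The work done by the electric force is W_field = −ΔU = −q(V_B − V_A) = q(V_A − V_B).
At A: distances to the source charges are 1.57 m, 1.49 m, 0.495 m; V_A = Σ kqᵢ/rᵢ = -6.76×10⁴ V.
At B: distances to the source charges are 1.07 m, 1.53 m, 0.860 m; V_B = Σ kqᵢ/rᵢ = -4.08×10⁴ V.
ΔV = V_B − V_A = 2.68×10⁴ V.
W_field = −qΔV = −(-6.49×10⁻⁶ C)(2.68×10⁴ V) = 0.174 J.

0.174 J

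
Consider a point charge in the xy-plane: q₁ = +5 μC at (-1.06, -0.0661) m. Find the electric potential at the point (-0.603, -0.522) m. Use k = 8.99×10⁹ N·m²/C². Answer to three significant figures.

The total potential is the scalar sum of each charge's contribution, V = Σ kqᵢ/rᵢ.
Distances from the field point to each charge: r₁ = 0.646 m.
V = k[(5.00×10⁻⁶)/(0.646)] = 6.96×10⁴ V.

6.96×10⁴ V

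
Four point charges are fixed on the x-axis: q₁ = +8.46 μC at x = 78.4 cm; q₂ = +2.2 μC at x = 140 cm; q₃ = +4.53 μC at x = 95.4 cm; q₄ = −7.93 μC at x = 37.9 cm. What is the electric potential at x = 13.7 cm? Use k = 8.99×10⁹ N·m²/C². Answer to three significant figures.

-1.12×10⁵ V

Electric potential is a scalar, so the contributions from each charge add algebraically: V = Σ kqᵢ/rᵢ.
Distances from the field point to each charge: r₁ = 0.647 m, r₂ = 1.26 m, r₃ = 0.817 m, r₄ = 0.242 m.
V = k[(8.46×10⁻⁶)/(0.647) + (2.20×10⁻⁶)/(1.26) + (4.53×10⁻⁶)/(0.817) + (-7.93×10⁻⁶)/(0.242)] = -1.12×10⁵ V.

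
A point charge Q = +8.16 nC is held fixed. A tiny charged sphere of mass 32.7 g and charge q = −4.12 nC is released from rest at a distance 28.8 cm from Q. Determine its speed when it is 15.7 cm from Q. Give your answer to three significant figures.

Only the electrostatic force acts, so mechanical energy is conserved: ½mv² = U₁ − U₂ = kQq(1/r₁ − 1/r₂).
U₁ − U₂ = (8.99×10⁹ N·m²/C²)(8.16×10⁻⁹ C)(-4.12×10⁻⁹ C)(1/0.288 − 1/0.157) = 8.76×10⁻⁷ J.
v = √(2·8.76×10⁻⁷/0.0327) = 7.32×10⁻³ m/s.

7.32×10⁻³ m/s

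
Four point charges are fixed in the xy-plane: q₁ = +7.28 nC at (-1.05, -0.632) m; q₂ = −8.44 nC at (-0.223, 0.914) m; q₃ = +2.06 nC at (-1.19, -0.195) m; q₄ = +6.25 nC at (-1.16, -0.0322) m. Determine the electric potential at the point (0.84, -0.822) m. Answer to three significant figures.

Electric potential is a scalar, so the contributions from each charge add algebraically: V = Σ kqᵢ/rᵢ.
Distances from the field point to each charge: r₁ = 1.90 m, r₂ = 2.04 m, r₃ = 2.12 m, r₄ = 2.15 m.
V = k[(7.28×10⁻⁹)/(1.90) + (-8.44×10⁻⁹)/(2.04) + (2.06×10⁻⁹)/(2.12) + (6.25×10⁻⁹)/(2.15)] = 32.0 V.

32.0 V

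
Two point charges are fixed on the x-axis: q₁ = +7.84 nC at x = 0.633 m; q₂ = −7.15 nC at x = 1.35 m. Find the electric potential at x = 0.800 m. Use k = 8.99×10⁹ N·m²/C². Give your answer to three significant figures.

The total potential is the scalar sum of each charge's contribution, V = Σ kqᵢ/rᵢ.
Distances from the field point to each charge: r₁ = 0.167 m, r₂ = 0.550 m.
V = k[(7.84×10⁻⁹)/(0.167) + (-7.15×10⁻⁹)/(0.550)] = 305 V.

305 V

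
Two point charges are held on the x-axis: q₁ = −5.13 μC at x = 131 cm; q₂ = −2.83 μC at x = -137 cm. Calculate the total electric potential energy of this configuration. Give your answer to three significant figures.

The assembly work is the sum of pairwise potential energies, U = Σ_{i<j} kqᵢqⱼ/rᵢⱼ.
Pair separations: r₁₂ = 2.68 m.
U = (0.0487) = 0.0487 J.

0.0487 J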